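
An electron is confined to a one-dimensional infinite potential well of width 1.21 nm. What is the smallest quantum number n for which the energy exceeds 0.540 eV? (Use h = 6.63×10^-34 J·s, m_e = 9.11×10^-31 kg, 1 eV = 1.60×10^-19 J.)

E_1 = h²/(8m_eL²) = 4.120×10^-20 J = 0.2575 eV.
Need n² > 0.540/0.2575 = 2.097, i.e. n > 1.448.
The smallest integer satisfying this is n = 2.

n = 2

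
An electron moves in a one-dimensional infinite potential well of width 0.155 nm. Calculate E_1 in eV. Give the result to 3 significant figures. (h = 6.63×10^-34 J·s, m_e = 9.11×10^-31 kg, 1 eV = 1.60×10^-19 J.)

E_1 = 15.7 eV

For an infinite well E_n = n²h²/(8m_eL²), so E_1 = h²/(8m_eL²) = (6.63×10^-34)²/(8·9.11×10^-31·(1.55×10^-10 m)²) = 2.510×10^-18 J.
Converting, E_1 = 2.510×10^-18 J / (1.60×10^-19 J/eV) = 15.7 eV.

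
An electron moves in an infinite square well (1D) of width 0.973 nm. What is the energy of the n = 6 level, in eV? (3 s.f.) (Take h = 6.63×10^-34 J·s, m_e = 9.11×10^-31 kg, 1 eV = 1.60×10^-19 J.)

E_6 = 14.3 eV

For an infinite well E_n = n²h²/(8m_eL²), so E_1 = h²/(8m_eL²) = (6.63×10^-34)²/(8·9.11×10^-31·(9.73×10^-10 m)²) = 6.371×10^-20 J.
Then E_6 = 6²·E_1 = 36·6.371×10^-20 J = 2.294×10^-18 J.
Converting, E_6 = 2.294×10^-18 J / (1.60×10^-19 J/eV) = 14.3 eV.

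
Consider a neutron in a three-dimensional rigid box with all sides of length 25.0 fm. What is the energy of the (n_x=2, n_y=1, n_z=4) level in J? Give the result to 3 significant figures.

E = 1.10×10^-12 J

For a 3D rectangular well E = (h²/8m_n)·Σ n_i²/L_i² = (6.626×10^-34)²/(8·1.675×10^-27) · [2²/(25.0 fm)² + 1²/(25.0 fm)² + 4²/(25.0 fm)²].
Evaluating gives E = 1.10×10^-12 J.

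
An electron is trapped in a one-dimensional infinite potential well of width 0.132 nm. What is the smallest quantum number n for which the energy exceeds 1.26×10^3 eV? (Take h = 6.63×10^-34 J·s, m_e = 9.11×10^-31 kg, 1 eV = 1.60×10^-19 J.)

E_1 = h²/(8m_eL²) = 3.462×10^-18 J = 21.64 eV.
Need n² > 1.26×10^3/21.64 = 58.23, i.e. n > 7.631.
The smallest integer satisfying this is n = 8.

n = 8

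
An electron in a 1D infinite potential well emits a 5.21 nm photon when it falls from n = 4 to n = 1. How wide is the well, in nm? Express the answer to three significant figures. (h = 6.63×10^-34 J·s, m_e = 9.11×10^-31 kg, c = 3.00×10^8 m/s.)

The photon carries ΔE = hc/λ = 6.63×10^-34·3.00×10^8/5.21×10^-9 m = 3.818×10^-17 J.
Since ΔE = (4² − 1²)E_1, E_1 = 2.545×10^-18 J, and L = h/√(8m_eE_1) = 1.54×10^-10 m = 0.154 nm.

L = 0.154 nm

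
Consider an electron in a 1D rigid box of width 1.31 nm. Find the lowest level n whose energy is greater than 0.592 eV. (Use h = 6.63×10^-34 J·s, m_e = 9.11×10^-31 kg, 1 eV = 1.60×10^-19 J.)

E_1 = h²/(8m_eL²) = 3.515×10^-20 J = 0.2197 eV.
Need n² > 0.592/0.2197 = 2.695, i.e. n > 1.642.
The smallest integer satisfying this is n = 2.

n = 2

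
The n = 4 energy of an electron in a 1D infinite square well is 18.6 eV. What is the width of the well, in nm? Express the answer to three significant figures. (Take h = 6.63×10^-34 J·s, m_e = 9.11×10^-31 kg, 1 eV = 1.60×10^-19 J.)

From E_n = n²h²/(8m_eL²), L = n·h/√(8m_eE_n).
E_4 = 18.6 eV = 2.976×10^-18 J, so L = 4·6.63×10^-34/√(8·9.11×10^-31·2.976×10^-18) = 5.69×10^-10 m = 0.569 nm.

L = 0.569 nm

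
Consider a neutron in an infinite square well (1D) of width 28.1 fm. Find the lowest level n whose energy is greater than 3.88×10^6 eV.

E_1 = h²/(8m_nL²) = 4.149×10^-14 J = 2.590×10^5 eV.
Need n² > 3.88×10^6/2.590×10^5 = 14.98, i.e. n > 3.870.
The smallest integer satisfying this is n = 4.

n = 4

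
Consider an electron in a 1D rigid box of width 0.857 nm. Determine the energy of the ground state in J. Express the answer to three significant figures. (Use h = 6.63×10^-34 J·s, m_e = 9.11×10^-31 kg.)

For an infinite well E_n = n²h²/(8m_eL²), so E_1 = h²/(8m_eL²) = (6.63×10^-34)²/(8·9.11×10^-31·(8.57×10^-10 m)²) = 8.212×10^-20 J.

E_1 = 8.21×10^-20 J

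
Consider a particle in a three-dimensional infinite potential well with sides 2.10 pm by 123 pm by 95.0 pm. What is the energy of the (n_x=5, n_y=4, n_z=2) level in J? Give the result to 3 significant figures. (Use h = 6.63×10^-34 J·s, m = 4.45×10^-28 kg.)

For a 3D rectangular well E = (h²/8m)·Σ n_i²/L_i² = (6.63×10^-34)²/(8·4.45×10^-28) · [5²/(2.10 pm)² + 4²/(123 pm)² + 2²/(95.0 pm)²].
Evaluating gives E = 7.00×10^-16 J.

E = 7.00×10^-16 J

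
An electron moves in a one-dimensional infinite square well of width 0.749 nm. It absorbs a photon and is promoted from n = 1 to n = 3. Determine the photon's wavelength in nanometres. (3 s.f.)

E_1 = h²/(8m_eL²) = 1.074×10^-19 J, so ΔE = (3² − 1²)E_1 = 8.592×10^-19 J.
λ = hc/ΔE = (6.626×10^-34·2.998×10^8)/8.592×10^-19 = 2.31×10^-7 m = 231 nm.

λ = 231 nm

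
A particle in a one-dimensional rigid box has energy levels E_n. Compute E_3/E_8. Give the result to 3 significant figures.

0.141

E_n ∝ n², so E_3/E_8 = 3²/8² = 9/64 = 0.141.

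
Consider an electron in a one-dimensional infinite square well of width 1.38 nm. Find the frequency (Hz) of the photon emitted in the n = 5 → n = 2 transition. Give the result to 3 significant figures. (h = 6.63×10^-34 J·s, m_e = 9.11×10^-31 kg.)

E_1 = h²/(8m_eL²) = 3.167×10^-20 J and ΔE = (5² − 2²)E_1 = 6.651×10^-19 J.
f = ΔE/h = 6.651×10^-19/6.63×10^-34 = 1.00×10^15 Hz.

f = 1.00×10^15 Hz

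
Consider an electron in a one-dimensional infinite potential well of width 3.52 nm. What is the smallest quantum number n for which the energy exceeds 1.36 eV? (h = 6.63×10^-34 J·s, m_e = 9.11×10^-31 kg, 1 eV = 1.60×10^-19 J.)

E_1 = h²/(8m_eL²) = 4.868×10^-21 J = 0.03043 eV.
Need n² > 1.36/0.03043 = 44.69, i.e. n > 6.685.
The smallest integer satisfying this is n = 7.

n = 7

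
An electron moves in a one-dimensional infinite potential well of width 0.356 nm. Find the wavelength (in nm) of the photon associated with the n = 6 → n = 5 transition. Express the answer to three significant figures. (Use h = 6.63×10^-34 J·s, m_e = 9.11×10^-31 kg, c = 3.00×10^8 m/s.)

λ = 38.0 nm

E_1 = h²/(8m_eL²) = 4.759×10^-19 J, so ΔE = (6² − 5²)E_1 = 5.235×10^-18 J.
λ = hc/ΔE = (6.63×10^-34·3.00×10^8)/5.235×10^-18 = 3.80×10^-8 m = 38.0 nm.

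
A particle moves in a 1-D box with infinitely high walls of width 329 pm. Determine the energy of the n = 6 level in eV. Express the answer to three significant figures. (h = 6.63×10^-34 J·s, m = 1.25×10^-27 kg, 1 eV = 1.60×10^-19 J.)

For an infinite well E_n = n²h²/(8mL²), so E_1 = h²/(8mL²) = (6.63×10^-34)²/(8·1.25×10^-27·(3.29×10^-10 m)²) = 4.061×10^-22 J.
Then E_6 = 6²·E_1 = 36·4.061×10^-22 J = 1.462×10^-20 J.
Converting, E_6 = 1.462×10^-20 J / (1.60×10^-19 J/eV) = 0.0914 eV.

E_6 = 0.0914 eV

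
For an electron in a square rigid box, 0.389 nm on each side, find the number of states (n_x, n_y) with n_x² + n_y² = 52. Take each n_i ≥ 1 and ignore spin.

degeneracy = 2

The level has n_x² + n_y² = 52. The ordered positive-integer solutions are (4, 6), (6, 4).
That gives 2 states.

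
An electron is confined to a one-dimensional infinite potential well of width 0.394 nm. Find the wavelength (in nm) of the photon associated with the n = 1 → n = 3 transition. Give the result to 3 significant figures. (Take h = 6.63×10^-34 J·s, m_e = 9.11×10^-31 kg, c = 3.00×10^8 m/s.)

E_1 = h²/(8m_eL²) = 3.885×10^-19 J, so ΔE = (3² − 1²)E_1 = 3.108×10^-18 J.
λ = hc/ΔE = (6.63×10^-34·3.00×10^8)/3.108×10^-18 = 6.40×10^-8 m = 64.0 nm.

λ = 64.0 nm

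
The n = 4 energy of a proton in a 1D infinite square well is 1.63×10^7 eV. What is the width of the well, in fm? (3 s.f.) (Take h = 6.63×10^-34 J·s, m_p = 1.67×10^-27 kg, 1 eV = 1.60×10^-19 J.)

From E_n = n²h²/(8m_pL²), L = n·h/√(8m_pE_n).
E_4 = 1.63×10^7 eV = 2.608×10^-12 J, so L = 4·6.63×10^-34/√(8·1.67×10^-27·2.608×10^-12) = 1.42×10^-14 m = 14.2 fm.

L = 14.2 fm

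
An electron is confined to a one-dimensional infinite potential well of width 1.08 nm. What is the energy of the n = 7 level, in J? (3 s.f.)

For an infinite well E_n = n²h²/(8m_eL²), so E_1 = h²/(8m_eL²) = (6.626×10^-34)²/(8·9.109×10^-31·(1.08×10^-9 m)²) = 5.165×10^-20 J.
Then E_7 = 7²·E_1 = 49·5.165×10^-20 J = 2.53×10^-18 J.

E_7 = 2.53×10^-18 J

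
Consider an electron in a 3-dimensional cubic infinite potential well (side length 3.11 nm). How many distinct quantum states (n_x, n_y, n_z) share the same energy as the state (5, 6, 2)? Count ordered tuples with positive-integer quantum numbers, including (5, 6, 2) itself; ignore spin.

degeneracy = 6

The level has n_x² + n_y² + n_z² = 65. The ordered positive-integer solutions are (2, 5, 6), (2, 6, 5), (5, 2, 6), (5, 6, 2), (6, 2, 5), (6, 5, 2).
That gives 6 states.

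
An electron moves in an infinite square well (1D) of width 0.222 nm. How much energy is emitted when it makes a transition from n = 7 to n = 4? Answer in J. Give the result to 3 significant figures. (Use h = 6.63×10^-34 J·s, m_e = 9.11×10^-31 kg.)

|ΔE| = 4.04×10^-17 J

E_1 = h²/(8m_eL²) = 1.224×10^-18 J.
|ΔE| = |7² − 4²|·E_1 = 33·1.224×10^-18 J = 4.04×10^-17 J.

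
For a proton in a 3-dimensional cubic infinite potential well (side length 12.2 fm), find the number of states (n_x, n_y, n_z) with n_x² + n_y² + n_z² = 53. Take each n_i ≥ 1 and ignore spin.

degeneracy = 6

The level has n_x² + n_y² + n_z² = 53. The ordered positive-integer solutions are (1, 4, 6), (1, 6, 4), (4, 1, 6), (4, 6, 1), (6, 1, 4), (6, 4, 1).
That gives 6 states.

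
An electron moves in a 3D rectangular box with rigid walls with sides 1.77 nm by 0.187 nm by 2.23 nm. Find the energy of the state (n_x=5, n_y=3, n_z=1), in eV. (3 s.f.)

For a 3D rectangular well E = (h²/8m_e)·Σ n_i²/L_i² = (6.626×10^-34)²/(8·9.109×10^-31) · [5²/(1.77 nm)² + 3²/(0.187 nm)² + 1²/(2.23 nm)²].
Evaluating gives E = 1.600×10^-17 J = 99.9 eV.

E = 99.9 eV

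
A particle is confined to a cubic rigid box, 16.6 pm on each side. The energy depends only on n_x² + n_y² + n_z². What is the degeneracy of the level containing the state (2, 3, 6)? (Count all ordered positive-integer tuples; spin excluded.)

degeneracy = 6

The level has n_x² + n_y² + n_z² = 49. The ordered positive-integer solutions are (2, 3, 6), (2, 6, 3), (3, 2, 6), (3, 6, 2), (6, 2, 3), (6, 3, 2).
That gives 6 states.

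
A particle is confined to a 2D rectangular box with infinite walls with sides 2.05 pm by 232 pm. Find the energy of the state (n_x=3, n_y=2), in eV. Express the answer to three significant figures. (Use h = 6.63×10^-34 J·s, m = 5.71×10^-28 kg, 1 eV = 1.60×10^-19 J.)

E = 1.29×10^3 eV

For a 2D rectangular well E = (h²/8m)·Σ n_i²/L_i² = (6.63×10^-34)²/(8·5.71×10^-28) · [3²/(2.05 pm)² + 2²/(232 pm)²].
Evaluating gives E = 2.061×10^-16 J = 1.29×10^3 eV.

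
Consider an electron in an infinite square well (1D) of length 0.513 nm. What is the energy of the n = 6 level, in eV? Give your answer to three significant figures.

E_6 = 51.4 eV

For an infinite well E_n = n²h²/(8m_eL²), so E_1 = h²/(8m_eL²) = (6.626×10^-34)²/(8·9.109×10^-31·(5.13×10^-10 m)²) = 2.289×10^-19 J.
Then E_6 = 6²·E_1 = 36·2.289×10^-19 J = 8.240×10^-18 J.
Converting, E_6 = 8.240×10^-18 J / (1.602×10^-19 J/eV) = 51.4 eV.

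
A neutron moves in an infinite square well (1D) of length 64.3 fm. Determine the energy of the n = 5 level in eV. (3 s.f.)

E_5 = 1.24×10^6 eV

For an infinite well E_n = n²h²/(8m_nL²), so E_1 = h²/(8m_nL²) = (6.626×10^-34)²/(8·1.675×10^-27·(6.43×10^-14 m)²) = 7.925×10^-15 J.
Then E_5 = 5²·E_1 = 25·7.925×10^-15 J = 1.981×10^-13 J.
Converting, E_5 = 1.981×10^-13 J / (1.602×10^-19 J/eV) = 1.24×10^6 eV.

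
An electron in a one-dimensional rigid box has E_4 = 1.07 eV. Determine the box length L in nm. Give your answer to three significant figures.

From E_n = n²h²/(8m_eL²), L = n·h/√(8m_eE_n).
E_4 = 1.07 eV = 1.714×10^-19 J, so L = 4·6.626×10^-34/√(8·9.109×10^-31·1.714×10^-19) = 2.37×10^-9 m = 2.37 nm.

L = 2.37 nm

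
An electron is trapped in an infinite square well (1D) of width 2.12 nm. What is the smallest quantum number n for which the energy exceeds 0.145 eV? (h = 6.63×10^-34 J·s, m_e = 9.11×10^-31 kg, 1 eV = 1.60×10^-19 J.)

E_1 = h²/(8m_eL²) = 1.342×10^-20 J = 0.08388 eV.
Need n² > 0.145/0.08388 = 1.729, i.e. n > 1.315.
The smallest integer satisfying this is n = 2.

n = 2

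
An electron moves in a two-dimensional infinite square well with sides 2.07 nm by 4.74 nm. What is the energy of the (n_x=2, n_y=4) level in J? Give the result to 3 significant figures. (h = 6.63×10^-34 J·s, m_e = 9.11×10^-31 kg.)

For a 2D rectangular well E = (h²/8m_e)·Σ n_i²/L_i² = (6.63×10^-34)²/(8·9.11×10^-31) · [2²/(2.07 nm)² + 4²/(4.74 nm)²].
Evaluating gives E = 9.93×10^-20 J.

E = 9.93×10^-20 J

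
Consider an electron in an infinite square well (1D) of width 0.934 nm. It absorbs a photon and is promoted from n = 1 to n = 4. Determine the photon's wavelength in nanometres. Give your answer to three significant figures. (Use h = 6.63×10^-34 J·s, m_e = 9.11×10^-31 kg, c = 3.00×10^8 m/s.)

λ = 192 nm

E_1 = h²/(8m_eL²) = 6.914×10^-20 J, so ΔE = (4² − 1²)E_1 = 1.037×10^-18 J.
λ = hc/ΔE = (6.63×10^-34·3.00×10^8)/1.037×10^-18 = 1.92×10^-7 m = 192 nm.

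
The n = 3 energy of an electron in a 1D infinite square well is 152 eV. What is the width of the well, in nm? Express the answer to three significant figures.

From E_n = n²h²/(8m_eL²), L = n·h/√(8m_eE_n).
E_3 = 152 eV = 2.435×10^-17 J, so L = 3·6.626×10^-34/√(8·9.109×10^-31·2.435×10^-17) = 1.49×10^-10 m = 0.149 nm.

L = 0.149 nm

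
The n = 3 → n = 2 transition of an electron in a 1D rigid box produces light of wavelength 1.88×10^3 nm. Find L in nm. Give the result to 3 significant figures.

L = 1.69 nm

The photon carries ΔE = hc/λ = 6.626×10^-34·2.998×10^8/1.88×10^-6 m = 1.057×10^-19 J.
Since ΔE = (3² − 2²)E_1, E_1 = 2.114×10^-20 J, and L = h/√(8m_eE_1) = 1.69×10^-9 m = 1.69 nm.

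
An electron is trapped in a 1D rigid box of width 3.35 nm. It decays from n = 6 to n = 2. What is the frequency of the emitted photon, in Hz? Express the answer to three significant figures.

f = 2.59×10^14 Hz

E_1 = h²/(8m_eL²) = 5.368×10^-21 J and ΔE = (6² − 2²)E_1 = 1.718×10^-19 J.
f = ΔE/h = 1.718×10^-19/6.626×10^-34 = 2.59×10^14 Hz.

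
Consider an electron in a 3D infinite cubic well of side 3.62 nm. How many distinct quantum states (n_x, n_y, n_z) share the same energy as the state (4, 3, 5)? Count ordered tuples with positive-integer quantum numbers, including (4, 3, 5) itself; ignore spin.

degeneracy = 6

The level has n_x² + n_y² + n_z² = 50. The ordered positive-integer solutions are (3, 4, 5), (3, 5, 4), (4, 3, 5), (4, 5, 3), (5, 3, 4), (5, 4, 3).
That gives 6 states.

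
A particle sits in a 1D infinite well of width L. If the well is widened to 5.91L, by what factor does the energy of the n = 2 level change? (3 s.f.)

E_n ∝ 1/L², so the energy scales by 1/5.91² = 0.0286.

0.0286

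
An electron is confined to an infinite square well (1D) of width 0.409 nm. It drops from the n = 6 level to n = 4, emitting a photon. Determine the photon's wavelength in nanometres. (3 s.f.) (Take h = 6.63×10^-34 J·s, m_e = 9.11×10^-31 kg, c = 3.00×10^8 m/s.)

λ = 27.6 nm

E_1 = h²/(8m_eL²) = 3.606×10^-19 J, so ΔE = (6² − 4²)E_1 = 7.212×10^-18 J.
λ = hc/ΔE = (6.63×10^-34·3.00×10^8)/7.212×10^-18 = 2.76×10^-8 m = 27.6 nm.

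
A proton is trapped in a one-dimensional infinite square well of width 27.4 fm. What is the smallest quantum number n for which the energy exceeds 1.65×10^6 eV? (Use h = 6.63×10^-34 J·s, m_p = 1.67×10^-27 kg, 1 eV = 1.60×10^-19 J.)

E_1 = h²/(8m_pL²) = 4.382×10^-14 J = 2.739×10^5 eV.
Need n² > 1.65×10^6/2.739×10^5 = 6.024, i.e. n > 2.454.
The smallest integer satisfying this is n = 3.

n = 3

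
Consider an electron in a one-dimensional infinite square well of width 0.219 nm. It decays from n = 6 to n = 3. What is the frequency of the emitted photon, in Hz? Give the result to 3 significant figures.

f = 5.12×10^16 Hz

E_1 = h²/(8m_eL²) = 1.256×10^-18 J and ΔE = (6² − 3²)E_1 = 3.391×10^-17 J.
f = ΔE/h = 3.391×10^-17/6.626×10^-34 = 5.12×10^16 Hz.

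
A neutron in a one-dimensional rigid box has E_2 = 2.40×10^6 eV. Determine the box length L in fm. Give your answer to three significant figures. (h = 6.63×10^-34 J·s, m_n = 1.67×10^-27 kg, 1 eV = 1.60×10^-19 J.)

From E_n = n²h²/(8m_nL²), L = n·h/√(8m_nE_n).
E_2 = 2.40×10^6 eV = 3.840×10^-13 J, so L = 2·6.63×10^-34/√(8·1.67×10^-27·3.840×10^-13) = 1.85×10^-14 m = 18.5 fm.

L = 18.5 fm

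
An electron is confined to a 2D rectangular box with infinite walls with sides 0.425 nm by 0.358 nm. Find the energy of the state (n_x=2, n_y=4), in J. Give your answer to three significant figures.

For a 2D rectangular well E = (h²/8m_e)·Σ n_i²/L_i² = (6.626×10^-34)²/(8·9.109×10^-31) · [2²/(0.425 nm)² + 4²/(0.358 nm)²].
Evaluating gives E = 8.86×10^-18 J.

E = 8.86×10^-18 J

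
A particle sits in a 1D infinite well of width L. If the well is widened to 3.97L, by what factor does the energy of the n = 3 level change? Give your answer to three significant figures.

0.0634

E_n ∝ 1/L², so the energy scales by 1/3.97² = 0.0634.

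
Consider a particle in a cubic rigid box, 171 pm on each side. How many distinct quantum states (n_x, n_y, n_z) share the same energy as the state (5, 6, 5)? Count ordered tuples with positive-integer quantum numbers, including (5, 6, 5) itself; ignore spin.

degeneracy = 15

The level has n_x² + n_y² + n_z² = 86. The ordered positive-integer solutions are (1, 2, 9), (1, 6, 7), (1, 7, 6), (1, 9, 2), (2, 1, 9), (2, 9, 1), (5, 5, 6), (5, 6, 5), (6, 1, 7), (6, 5, 5), (6, 7, 1), (7, 1, 6), (7, 6, 1), (9, 1, 2), (9, 2, 1).
That gives 15 states.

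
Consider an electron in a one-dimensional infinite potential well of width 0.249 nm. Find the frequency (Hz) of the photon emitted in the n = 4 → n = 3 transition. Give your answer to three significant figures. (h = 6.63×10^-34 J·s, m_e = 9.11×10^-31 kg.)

E_1 = h²/(8m_eL²) = 9.728×10^-19 J and ΔE = (4² − 3²)E_1 = 6.810×10^-18 J.
f = ΔE/h = 6.810×10^-18/6.63×10^-34 = 1.03×10^16 Hz.

f = 1.03×10^16 Hz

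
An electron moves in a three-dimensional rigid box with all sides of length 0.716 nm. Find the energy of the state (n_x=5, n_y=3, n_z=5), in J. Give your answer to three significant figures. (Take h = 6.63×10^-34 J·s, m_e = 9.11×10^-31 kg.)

E = 6.94×10^-18 J

For a 3D rectangular well E = (h²/8m_e)·Σ n_i²/L_i² = (6.63×10^-34)²/(8·9.11×10^-31) · [5²/(0.716 nm)² + 3²/(0.716 nm)² + 5²/(0.716 nm)²].
Evaluating gives E = 6.94×10^-18 J.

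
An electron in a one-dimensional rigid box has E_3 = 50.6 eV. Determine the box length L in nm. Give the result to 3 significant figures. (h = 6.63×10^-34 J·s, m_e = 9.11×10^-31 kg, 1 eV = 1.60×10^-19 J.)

L = 0.259 nm

From E_n = n²h²/(8m_eL²), L = n·h/√(8m_eE_n).
E_3 = 50.6 eV = 8.096×10^-18 J, so L = 3·6.63×10^-34/√(8·9.11×10^-31·8.096×10^-18) = 2.59×10^-10 m = 0.259 nm.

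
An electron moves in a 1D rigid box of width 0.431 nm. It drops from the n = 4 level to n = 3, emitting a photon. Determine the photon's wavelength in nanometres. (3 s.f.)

λ = 87.5 nm

E_1 = h²/(8m_eL²) = 3.243×10^-19 J, so ΔE = (4² − 3²)E_1 = 2.270×10^-18 J.
λ = hc/ΔE = (6.626×10^-34·2.998×10^8)/2.270×10^-18 = 8.75×10^-8 m = 87.5 nm.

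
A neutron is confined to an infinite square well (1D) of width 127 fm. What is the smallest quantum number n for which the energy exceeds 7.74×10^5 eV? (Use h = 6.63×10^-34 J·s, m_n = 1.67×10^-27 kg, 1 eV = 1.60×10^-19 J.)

n = 8

E_1 = h²/(8m_nL²) = 2.040×10^-15 J = 1.275×10^4 eV.
Need n² > 7.74×10^5/1.275×10^4 = 60.71, i.e. n > 7.792.
The smallest integer satisfying this is n = 8.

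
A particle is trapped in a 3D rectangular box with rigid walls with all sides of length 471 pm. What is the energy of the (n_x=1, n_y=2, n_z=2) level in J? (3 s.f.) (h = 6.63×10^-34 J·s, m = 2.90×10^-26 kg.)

E = 7.69×10^-23 J

For a 3D rectangular well E = (h²/8m)·Σ n_i²/L_i² = (6.63×10^-34)²/(8·2.90×10^-26) · [1²/(471 pm)² + 2²/(471 pm)² + 2²/(471 pm)²].
Evaluating gives E = 7.69×10^-23 J.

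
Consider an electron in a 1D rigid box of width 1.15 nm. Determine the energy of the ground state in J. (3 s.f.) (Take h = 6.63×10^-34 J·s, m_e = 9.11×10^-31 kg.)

For an infinite well E_n = n²h²/(8m_eL²), so E_1 = h²/(8m_eL²) = (6.63×10^-34)²/(8·9.11×10^-31·(1.15×10^-9 m)²) = 4.561×10^-20 J.

E_1 = 4.56×10^-20 J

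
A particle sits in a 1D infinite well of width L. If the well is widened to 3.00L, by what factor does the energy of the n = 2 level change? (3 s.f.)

0.111

E_n ∝ 1/L², so the energy scales by 1/3.00² = 0.111.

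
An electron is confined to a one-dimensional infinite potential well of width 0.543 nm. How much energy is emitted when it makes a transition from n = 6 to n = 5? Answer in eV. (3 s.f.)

E_1 = h²/(8m_eL²) = 2.043×10^-19 J.
|ΔE| = |6² − 5²|·E_1 = 11·2.043×10^-19 J = 2.247×10^-18 J = 14.0 eV.

|ΔE| = 14.0 eV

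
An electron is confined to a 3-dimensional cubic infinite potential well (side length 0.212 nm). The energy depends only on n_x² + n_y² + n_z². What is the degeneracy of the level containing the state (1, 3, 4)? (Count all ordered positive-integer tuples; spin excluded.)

The level has n_x² + n_y² + n_z² = 26. The ordered positive-integer solutions are (1, 3, 4), (1, 4, 3), (3, 1, 4), (3, 4, 1), (4, 1, 3), (4, 3, 1).
That gives 6 states.

degeneracy = 6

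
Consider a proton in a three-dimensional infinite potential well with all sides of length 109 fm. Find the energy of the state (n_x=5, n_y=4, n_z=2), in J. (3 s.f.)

E = 1.24×10^-13 J

For a 3D rectangular well E = (h²/8m_p)·Σ n_i²/L_i² = (6.626×10^-34)²/(8·1.673×10^-27) · [5²/(109 fm)² + 4²/(109 fm)² + 2²/(109 fm)²].
Evaluating gives E = 1.24×10^-13 J.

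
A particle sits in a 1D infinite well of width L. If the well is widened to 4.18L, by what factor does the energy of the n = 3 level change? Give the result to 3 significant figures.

E_n ∝ 1/L², so the energy scales by 1/4.18² = 0.0572.

0.0572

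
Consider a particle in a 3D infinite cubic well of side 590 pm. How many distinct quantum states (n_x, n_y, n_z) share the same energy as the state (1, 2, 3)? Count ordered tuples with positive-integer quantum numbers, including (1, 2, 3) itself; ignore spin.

degeneracy = 6

The level has n_x² + n_y² + n_z² = 14. The ordered positive-integer solutions are (1, 2, 3), (1, 3, 2), (2, 1, 3), (2, 3, 1), (3, 1, 2), (3, 2, 1).
That gives 6 states.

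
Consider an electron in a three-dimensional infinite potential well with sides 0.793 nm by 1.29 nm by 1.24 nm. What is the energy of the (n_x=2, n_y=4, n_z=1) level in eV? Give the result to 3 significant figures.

For a 3D rectangular well E = (h²/8m_e)·Σ n_i²/L_i² = (6.626×10^-34)²/(8·9.109×10^-31) · [2²/(0.793 nm)² + 4²/(1.29 nm)² + 1²/(1.24 nm)²].
Evaluating gives E = 1.002×10^-18 J = 6.25 eV.

E = 6.25 eV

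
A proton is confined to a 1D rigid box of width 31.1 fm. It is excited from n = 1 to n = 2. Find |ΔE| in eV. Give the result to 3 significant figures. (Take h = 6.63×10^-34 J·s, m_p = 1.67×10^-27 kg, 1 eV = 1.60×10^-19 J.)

E_1 = h²/(8m_pL²) = 3.402×10^-14 J.
|ΔE| = |1² − 2²|·E_1 = 3·3.402×10^-14 J = 1.021×10^-13 J = 6.38×10^5 eV.

|ΔE| = 6.38×10^5 eV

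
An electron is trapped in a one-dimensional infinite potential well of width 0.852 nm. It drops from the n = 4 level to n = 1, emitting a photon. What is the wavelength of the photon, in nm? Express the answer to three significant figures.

λ = 160 nm

E_1 = h²/(8m_eL²) = 8.300×10^-20 J, so ΔE = (4² − 1²)E_1 = 1.245×10^-18 J.
λ = hc/ΔE = (6.626×10^-34·2.998×10^8)/1.245×10^-18 = 1.60×10^-7 m = 160 nm.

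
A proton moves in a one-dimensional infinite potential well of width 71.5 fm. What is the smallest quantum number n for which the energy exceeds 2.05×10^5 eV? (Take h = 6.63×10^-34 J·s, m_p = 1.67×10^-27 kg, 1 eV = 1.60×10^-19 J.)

E_1 = h²/(8m_pL²) = 6.436×10^-15 J = 4.022×10^4 eV.
Need n² > 2.05×10^5/4.022×10^4 = 5.097, i.e. n > 2.258.
The smallest integer satisfying this is n = 3.

n = 3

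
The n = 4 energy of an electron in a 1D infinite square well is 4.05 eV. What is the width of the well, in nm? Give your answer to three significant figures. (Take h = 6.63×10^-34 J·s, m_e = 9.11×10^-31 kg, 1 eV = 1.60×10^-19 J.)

L = 1.22 nm

From E_n = n²h²/(8m_eL²), L = n·h/√(8m_eE_n).
E_4 = 4.05 eV = 6.480×10^-19 J, so L = 4·6.63×10^-34/√(8·9.11×10^-31·6.480×10^-19) = 1.22×10^-9 m = 1.22 nm.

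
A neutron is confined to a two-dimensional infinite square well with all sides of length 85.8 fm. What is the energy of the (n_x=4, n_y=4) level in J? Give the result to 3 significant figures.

For a 2D rectangular well E = (h²/8m_n)·Σ n_i²/L_i² = (6.626×10^-34)²/(8·1.675×10^-27) · [4²/(85.8 fm)² + 4²/(85.8 fm)²].
Evaluating gives E = 1.42×10^-13 J.

E = 1.42×10^-13 J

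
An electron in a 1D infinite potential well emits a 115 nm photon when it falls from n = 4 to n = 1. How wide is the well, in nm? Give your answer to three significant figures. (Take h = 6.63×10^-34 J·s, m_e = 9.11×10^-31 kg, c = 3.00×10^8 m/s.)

L = 0.723 nm

The photon carries ΔE = hc/λ = 6.63×10^-34·3.00×10^8/1.15×10^-7 m = 1.730×10^-18 J.
Since ΔE = (4² − 1²)E_1, E_1 = 1.153×10^-19 J, and L = h/√(8m_eE_1) = 7.23×10^-10 m = 0.723 nm.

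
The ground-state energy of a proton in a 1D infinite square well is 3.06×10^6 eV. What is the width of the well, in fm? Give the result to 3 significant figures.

L = 8.18 fm

From E_n = n²h²/(8m_pL²), L = n·h/√(8m_pE_n).
E_1 = 3.06×10^6 eV = 4.902×10^-13 J, so L = 1·6.626×10^-34/√(8·1.673×10^-27·4.902×10^-13) = 8.18×10^-15 m = 8.18 fm.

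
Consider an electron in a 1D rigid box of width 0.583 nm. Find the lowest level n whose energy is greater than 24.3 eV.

E_1 = h²/(8m_eL²) = 1.773×10^-19 J = 1.107 eV.
Need n² > 24.3/1.107 = 21.95, i.e. n > 4.685.
The smallest integer satisfying this is n = 5.

n = 5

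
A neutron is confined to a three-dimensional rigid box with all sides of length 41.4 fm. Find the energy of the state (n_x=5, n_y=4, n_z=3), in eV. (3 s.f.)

For a 3D rectangular well E = (h²/8m_n)·Σ n_i²/L_i² = (6.626×10^-34)²/(8·1.675×10^-27) · [5²/(41.4 fm)² + 4²/(41.4 fm)² + 3²/(41.4 fm)²].
Evaluating gives E = 9.558×10^-13 J = 5.97×10^6 eV.

E = 5.97×10^6 eV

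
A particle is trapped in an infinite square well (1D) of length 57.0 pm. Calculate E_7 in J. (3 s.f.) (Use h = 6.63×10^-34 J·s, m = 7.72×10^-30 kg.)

For an infinite well E_n = n²h²/(8mL²), so E_1 = h²/(8mL²) = (6.63×10^-34)²/(8·7.72×10^-30·(5.70×10^-11 m)²) = 2.191×10^-18 J.
Then E_7 = 7²·E_1 = 49·2.191×10^-18 J = 1.07×10^-16 J.

E_7 = 1.07×10^-16 J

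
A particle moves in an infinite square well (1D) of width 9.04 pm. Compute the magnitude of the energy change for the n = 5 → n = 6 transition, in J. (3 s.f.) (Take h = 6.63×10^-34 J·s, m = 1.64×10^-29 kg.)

E_1 = h²/(8mL²) = 4.100×10^-17 J.
|ΔE| = |5² − 6²|·E_1 = 11·4.100×10^-17 J = 4.51×10^-16 J.

|ΔE| = 4.51×10^-16 J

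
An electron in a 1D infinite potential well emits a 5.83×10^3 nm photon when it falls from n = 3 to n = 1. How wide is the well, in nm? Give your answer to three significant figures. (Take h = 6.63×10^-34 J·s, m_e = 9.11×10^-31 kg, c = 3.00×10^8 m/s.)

The photon carries ΔE = hc/λ = 6.63×10^-34·3.00×10^8/5.83×10^-6 m = 3.412×10^-20 J.
Since ΔE = (3² − 1²)E_1, E_1 = 4.265×10^-21 J, and L = h/√(8m_eE_1) = 3.76×10^-9 m = 3.76 nm.

L = 3.76 nm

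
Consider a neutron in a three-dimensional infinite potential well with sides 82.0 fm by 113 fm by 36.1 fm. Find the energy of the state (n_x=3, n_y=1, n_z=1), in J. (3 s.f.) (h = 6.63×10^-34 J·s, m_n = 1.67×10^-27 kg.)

For a 3D rectangular well E = (h²/8m_n)·Σ n_i²/L_i² = (6.63×10^-34)²/(8·1.67×10^-27) · [3²/(82.0 fm)² + 1²/(113 fm)² + 1²/(36.1 fm)²].
Evaluating gives E = 7.19×10^-14 J.

E = 7.19×10^-14 J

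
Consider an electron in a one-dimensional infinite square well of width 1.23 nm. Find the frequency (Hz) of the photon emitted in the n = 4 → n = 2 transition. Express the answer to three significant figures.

f = 7.21×10^14 Hz

E_1 = h²/(8m_eL²) = 3.982×10^-20 J and ΔE = (4² − 2²)E_1 = 4.778×10^-19 J.
f = ΔE/h = 4.778×10^-19/6.626×10^-34 = 7.21×10^14 Hz.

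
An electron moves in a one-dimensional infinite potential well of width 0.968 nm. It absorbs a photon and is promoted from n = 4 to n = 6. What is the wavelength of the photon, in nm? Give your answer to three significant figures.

λ = 154 nm

E_1 = h²/(8m_eL²) = 6.430×10^-20 J, so ΔE = (6² − 4²)E_1 = 1.286×10^-18 J.
λ = hc/ΔE = (6.626×10^-34·2.998×10^8)/1.286×10^-18 = 1.54×10^-7 m = 154 nm.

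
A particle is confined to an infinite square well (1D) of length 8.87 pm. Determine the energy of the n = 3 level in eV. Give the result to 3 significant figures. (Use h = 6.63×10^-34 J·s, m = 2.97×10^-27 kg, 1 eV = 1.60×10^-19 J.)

E_3 = 13.2 eV

For an infinite well E_n = n²h²/(8mL²), so E_1 = h²/(8mL²) = (6.63×10^-34)²/(8·2.97×10^-27·(8.87×10^-12 m)²) = 2.351×10^-19 J.
Then E_3 = 3²·E_1 = 9·2.351×10^-19 J = 2.116×10^-18 J.
Converting, E_3 = 2.116×10^-18 J / (1.60×10^-19 J/eV) = 13.2 eV.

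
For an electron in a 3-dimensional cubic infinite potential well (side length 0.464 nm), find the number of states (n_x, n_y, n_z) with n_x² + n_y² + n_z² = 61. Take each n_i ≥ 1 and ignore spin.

The level has n_x² + n_y² + n_z² = 61. The ordered positive-integer solutions are (3, 4, 6), (3, 6, 4), (4, 3, 6), (4, 6, 3), (6, 3, 4), (6, 4, 3).
That gives 6 states.

degeneracy = 6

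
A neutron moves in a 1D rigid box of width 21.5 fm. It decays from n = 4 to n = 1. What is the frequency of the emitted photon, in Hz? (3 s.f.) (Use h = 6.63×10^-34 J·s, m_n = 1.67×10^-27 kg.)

E_1 = h²/(8m_nL²) = 7.118×10^-14 J and ΔE = (4² − 1²)E_1 = 1.068×10^-12 J.
f = ΔE/h = 1.068×10^-12/6.63×10^-34 = 1.61×10^21 Hz.

f = 1.61×10^21 Hz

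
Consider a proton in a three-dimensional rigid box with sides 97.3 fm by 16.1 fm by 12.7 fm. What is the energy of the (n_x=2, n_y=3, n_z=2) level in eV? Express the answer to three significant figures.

For a 3D rectangular well E = (h²/8m_p)·Σ n_i²/L_i² = (6.626×10^-34)²/(8·1.673×10^-27) · [2²/(97.3 fm)² + 3²/(16.1 fm)² + 2²/(12.7 fm)²].
Evaluating gives E = 1.966×10^-12 J = 1.23×10^7 eV.

E = 1.23×10^7 eV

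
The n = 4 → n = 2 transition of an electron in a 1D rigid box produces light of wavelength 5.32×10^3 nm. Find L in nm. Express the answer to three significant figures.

The photon carries ΔE = hc/λ = 6.626×10^-34·2.998×10^8/5.32×10^-6 m = 3.734×10^-20 J.
Since ΔE = (4² − 2²)E_1, E_1 = 3.112×10^-21 J, and L = h/√(8m_eE_1) = 4.40×10^-9 m = 4.40 nm.

L = 4.40 nm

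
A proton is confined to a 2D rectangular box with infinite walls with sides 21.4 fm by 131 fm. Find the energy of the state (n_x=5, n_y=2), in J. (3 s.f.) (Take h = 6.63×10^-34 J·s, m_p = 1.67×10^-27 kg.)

For a 2D rectangular well E = (h²/8m_p)·Σ n_i²/L_i² = (6.63×10^-34)²/(8·1.67×10^-27) · [5²/(21.4 fm)² + 2²/(131 fm)²].
Evaluating gives E = 1.80×10^-12 J.

E = 1.80×10^-12 J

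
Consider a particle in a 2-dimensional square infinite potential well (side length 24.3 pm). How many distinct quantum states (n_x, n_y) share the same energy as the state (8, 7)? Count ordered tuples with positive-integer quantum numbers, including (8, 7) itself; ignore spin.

The level has n_x² + n_y² = 113. The ordered positive-integer solutions are (7, 8), (8, 7).
That gives 2 states.

degeneracy = 2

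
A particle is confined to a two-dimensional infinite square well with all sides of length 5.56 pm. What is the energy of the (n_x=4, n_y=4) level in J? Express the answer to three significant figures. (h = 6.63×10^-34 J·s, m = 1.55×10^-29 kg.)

E = 3.67×10^-15 J

For a 2D rectangular well E = (h²/8m)·Σ n_i²/L_i² = (6.63×10^-34)²/(8·1.55×10^-29) · [4²/(5.56 pm)² + 4²/(5.56 pm)²].
Evaluating gives E = 3.67×10^-15 J.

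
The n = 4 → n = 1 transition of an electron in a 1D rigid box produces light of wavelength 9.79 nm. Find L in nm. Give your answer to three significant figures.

L = 0.211 nm

The photon carries ΔE = hc/λ = 6.626×10^-34·2.998×10^8/9.79×10^-9 m = 2.029×10^-17 J.
Since ΔE = (4² − 1²)E_1, E_1 = 1.353×10^-18 J, and L = h/√(8m_eE_1) = 2.11×10^-10 m = 0.211 nm.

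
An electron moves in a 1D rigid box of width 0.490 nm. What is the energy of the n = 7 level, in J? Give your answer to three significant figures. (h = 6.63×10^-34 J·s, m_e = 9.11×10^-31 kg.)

E_7 = 1.23×10^-17 J

For an infinite well E_n = n²h²/(8m_eL²), so E_1 = h²/(8m_eL²) = (6.63×10^-34)²/(8·9.11×10^-31·(4.90×10^-10 m)²) = 2.512×10^-19 J.
Then E_7 = 7²·E_1 = 49·2.512×10^-19 J = 1.23×10^-17 J.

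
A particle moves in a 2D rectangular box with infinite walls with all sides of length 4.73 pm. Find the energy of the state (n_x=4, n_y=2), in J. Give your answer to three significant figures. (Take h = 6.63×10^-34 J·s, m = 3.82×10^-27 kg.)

E = 1.29×10^-17 J

For a 2D rectangular well E = (h²/8m)·Σ n_i²/L_i² = (6.63×10^-34)²/(8·3.82×10^-27) · [4²/(4.73 pm)² + 2²/(4.73 pm)²].
Evaluating gives E = 1.29×10^-17 J.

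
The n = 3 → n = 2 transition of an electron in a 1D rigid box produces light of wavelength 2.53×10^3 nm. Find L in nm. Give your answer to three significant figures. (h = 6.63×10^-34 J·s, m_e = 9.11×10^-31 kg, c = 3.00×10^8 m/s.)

The photon carries ΔE = hc/λ = 6.63×10^-34·3.00×10^8/2.53×10^-6 m = 7.862×10^-20 J.
Since ΔE = (3² − 2²)E_1, E_1 = 1.572×10^-20 J, and L = h/√(8m_eE_1) = 1.96×10^-9 m = 1.96 nm.

L = 1.96 nm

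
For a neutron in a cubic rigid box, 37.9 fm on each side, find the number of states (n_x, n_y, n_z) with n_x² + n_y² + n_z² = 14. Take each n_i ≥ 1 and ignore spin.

The level has n_x² + n_y² + n_z² = 14. The ordered positive-integer solutions are (1, 2, 3), (1, 3, 2), (2, 1, 3), (2, 3, 1), (3, 1, 2), (3, 2, 1).
That gives 6 states.

degeneracy = 6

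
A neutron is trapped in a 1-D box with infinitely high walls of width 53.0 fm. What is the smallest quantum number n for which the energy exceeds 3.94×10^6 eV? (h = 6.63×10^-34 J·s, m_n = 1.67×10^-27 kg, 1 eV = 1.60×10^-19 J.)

n = 8

E_1 = h²/(8m_nL²) = 1.171×10^-14 J = 7.319×10^4 eV.
Need n² > 3.94×10^6/7.319×10^4 = 53.83, i.e. n > 7.337.
The smallest integer satisfying this is n = 8.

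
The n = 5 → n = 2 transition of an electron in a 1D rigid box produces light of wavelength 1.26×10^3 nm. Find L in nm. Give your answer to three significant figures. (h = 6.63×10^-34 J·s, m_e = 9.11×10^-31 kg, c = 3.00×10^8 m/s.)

The photon carries ΔE = hc/λ = 6.63×10^-34·3.00×10^8/1.26×10^-6 m = 1.579×10^-19 J.
Since ΔE = (5² − 2²)E_1, E_1 = 7.519×10^-21 J, and L = h/√(8m_eE_1) = 2.83×10^-9 m = 2.83 nm.

L = 2.83 nm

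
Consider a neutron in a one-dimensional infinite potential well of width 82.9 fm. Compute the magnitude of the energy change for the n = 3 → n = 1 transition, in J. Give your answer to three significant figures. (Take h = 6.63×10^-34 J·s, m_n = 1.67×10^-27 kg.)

E_1 = h²/(8m_nL²) = 4.788×10^-15 J.
|ΔE| = |3² − 1²|·E_1 = 8·4.788×10^-15 J = 3.83×10^-14 J.

|ΔE| = 3.83×10^-14 J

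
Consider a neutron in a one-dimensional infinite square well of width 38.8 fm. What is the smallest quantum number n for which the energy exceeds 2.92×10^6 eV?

E_1 = h²/(8m_nL²) = 2.176×10^-14 J = 1.358×10^5 eV.
Need n² > 2.92×10^6/1.358×10^5 = 21.50, i.e. n > 4.637.
The smallest integer satisfying this is n = 5.

n = 5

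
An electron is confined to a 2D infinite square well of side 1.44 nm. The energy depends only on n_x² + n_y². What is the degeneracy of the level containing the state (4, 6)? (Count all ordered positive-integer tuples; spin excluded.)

degeneracy = 2

The level has n_x² + n_y² = 52. The ordered positive-integer solutions are (4, 6), (6, 4).
That gives 2 states.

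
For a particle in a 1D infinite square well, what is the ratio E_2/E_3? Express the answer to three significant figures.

E_n ∝ n², so E_2/E_3 = 2²/3² = 4/9 = 0.444.

0.444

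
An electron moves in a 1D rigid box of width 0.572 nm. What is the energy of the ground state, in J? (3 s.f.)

For an infinite well E_n = n²h²/(8m_eL²), so E_1 = h²/(8m_eL²) = (6.626×10^-34)²/(8·9.109×10^-31·(5.72×10^-10 m)²) = 1.841×10^-19 J.

E_1 = 1.84×10^-19 J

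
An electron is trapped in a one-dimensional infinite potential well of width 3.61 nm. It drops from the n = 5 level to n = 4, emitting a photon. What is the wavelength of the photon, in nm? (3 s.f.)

E_1 = h²/(8m_eL²) = 4.623×10^-21 J, so ΔE = (5² − 4²)E_1 = 4.161×10^-20 J.
λ = hc/ΔE = (6.626×10^-34·2.998×10^8)/4.161×10^-20 = 4.77×10^-6 m = 4.77×10^3 nm.

λ = 4.77×10^3 nm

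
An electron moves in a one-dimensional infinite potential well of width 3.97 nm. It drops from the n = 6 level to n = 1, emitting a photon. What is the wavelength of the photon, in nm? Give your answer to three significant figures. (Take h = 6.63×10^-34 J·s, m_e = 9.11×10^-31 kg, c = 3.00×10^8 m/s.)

λ = 1.49×10^3 nm

E_1 = h²/(8m_eL²) = 3.827×10^-21 J, so ΔE = (6² − 1²)E_1 = 1.339×10^-19 J.
λ = hc/ΔE = (6.63×10^-34·3.00×10^8)/1.339×10^-19 = 1.49×10^-6 m = 1.49×10^3 nm.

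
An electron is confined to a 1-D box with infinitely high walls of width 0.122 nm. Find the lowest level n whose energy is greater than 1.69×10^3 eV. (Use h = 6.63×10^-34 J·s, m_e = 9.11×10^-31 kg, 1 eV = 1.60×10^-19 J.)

E_1 = h²/(8m_eL²) = 4.052×10^-18 J = 25.32 eV.
Need n² > 1.69×10^3/25.32 = 66.75, i.e. n > 8.170.
The smallest integer satisfying this is n = 9.

n = 9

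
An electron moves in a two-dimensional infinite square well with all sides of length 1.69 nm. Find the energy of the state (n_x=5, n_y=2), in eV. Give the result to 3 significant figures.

E = 3.82 eV

For a 2D rectangular well E = (h²/8m_e)·Σ n_i²/L_i² = (6.626×10^-34)²/(8·9.109×10^-31) · [5²/(1.69 nm)² + 2²/(1.69 nm)²].
Evaluating gives E = 6.117×10^-19 J = 3.82 eV.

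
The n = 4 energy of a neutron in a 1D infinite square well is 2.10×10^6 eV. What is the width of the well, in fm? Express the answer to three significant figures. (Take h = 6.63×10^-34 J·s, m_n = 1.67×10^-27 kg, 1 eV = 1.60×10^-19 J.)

L = 39.6 fm

From E_n = n²h²/(8m_nL²), L = n·h/√(8m_nE_n).
E_4 = 2.10×10^6 eV = 3.360×10^-13 J, so L = 4·6.63×10^-34/√(8·1.67×10^-27·3.360×10^-13) = 3.96×10^-14 m = 39.6 fm.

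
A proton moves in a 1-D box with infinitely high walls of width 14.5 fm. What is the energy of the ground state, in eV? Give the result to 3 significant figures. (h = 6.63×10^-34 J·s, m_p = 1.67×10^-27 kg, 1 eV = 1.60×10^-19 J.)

E_1 = 9.78×10^5 eV

For an infinite well E_n = n²h²/(8m_pL²), so E_1 = h²/(8m_pL²) = (6.63×10^-34)²/(8·1.67×10^-27·(1.45×10^-14 m)²) = 1.565×10^-13 J.
Converting, E_1 = 1.565×10^-13 J / (1.60×10^-19 J/eV) = 9.78×10^5 eV.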